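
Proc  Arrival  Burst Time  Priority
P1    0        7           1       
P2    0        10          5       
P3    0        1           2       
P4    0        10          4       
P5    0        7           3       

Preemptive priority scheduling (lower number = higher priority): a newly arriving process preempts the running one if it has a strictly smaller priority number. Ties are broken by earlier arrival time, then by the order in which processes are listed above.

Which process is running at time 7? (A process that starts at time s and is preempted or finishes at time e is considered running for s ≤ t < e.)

P3

Gantt: | P1 0-7 | P3 7-8 | P5 8-15 | P4 15-25 | P2 25-35 |
Completion: P1=7  P2=35  P3=8  P4=25  P5=15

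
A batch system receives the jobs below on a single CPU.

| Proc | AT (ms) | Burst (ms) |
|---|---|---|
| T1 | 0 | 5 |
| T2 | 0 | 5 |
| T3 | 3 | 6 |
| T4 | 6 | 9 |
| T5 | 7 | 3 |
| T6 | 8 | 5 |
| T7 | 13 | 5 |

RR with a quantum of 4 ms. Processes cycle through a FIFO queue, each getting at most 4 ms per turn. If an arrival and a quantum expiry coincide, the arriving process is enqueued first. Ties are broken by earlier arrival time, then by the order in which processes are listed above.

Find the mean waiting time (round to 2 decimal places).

Timeline: | T1 0-4 | T2 4-8 | T3 8-12 | T1 12-13 | T4 13-17 | T5 17-20 | T6 20-24 | T2 24-25 | T3 25-27 | T7 27-31 | T4 31-35 | T6 35-36 | T7 36-37 | T4 37-38 |
Completion: T1=13  T2=25  T3=27  T4=38  T5=20  T6=36  T7=37
Waiting times: T1=8, T2=20, T3=18, T4=23, T5=10, T6=23, T7=19
Average waiting = (8+20+18+23+10+23+19) / 7 = 121/7 = 17.29

17.29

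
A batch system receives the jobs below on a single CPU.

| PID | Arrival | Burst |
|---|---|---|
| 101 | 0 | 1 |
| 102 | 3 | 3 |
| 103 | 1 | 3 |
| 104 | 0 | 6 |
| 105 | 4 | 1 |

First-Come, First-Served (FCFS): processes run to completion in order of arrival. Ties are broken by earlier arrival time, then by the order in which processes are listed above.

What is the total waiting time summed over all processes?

23

Schedule: | 101 0-1 | 104 1-7 | 103 7-10 | 102 10-13 | 105 13-14 |
Completion: 101=1  102=13  103=10  104=7  105=14
Waiting = turnaround − burst: 101=0, 102=7, 103=6, 104=1, 105=9
Total waiting = 0 + 7 + 6 + 1 + 9 = 23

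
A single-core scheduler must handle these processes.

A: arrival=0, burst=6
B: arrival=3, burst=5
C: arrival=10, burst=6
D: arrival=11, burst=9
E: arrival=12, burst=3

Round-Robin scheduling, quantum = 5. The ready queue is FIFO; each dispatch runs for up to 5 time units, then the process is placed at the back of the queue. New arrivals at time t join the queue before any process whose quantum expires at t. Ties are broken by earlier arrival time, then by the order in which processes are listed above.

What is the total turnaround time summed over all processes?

63

Timeline: | A 0-5 | B 5-10 | A 10-11 | C 11-16 | D 16-21 | E 21-24 | C 24-25 | D 25-29 |
Completion: A=11  B=10  C=25  D=29  E=24
Turnaround (C−A): A=11  B=7  C=15  D=18  E=12
Turnaround = completion − arrival: A=11, B=7, C=15, D=18, E=12
Total turnaround = 11 + 7 + 15 + 18 + 12 = 63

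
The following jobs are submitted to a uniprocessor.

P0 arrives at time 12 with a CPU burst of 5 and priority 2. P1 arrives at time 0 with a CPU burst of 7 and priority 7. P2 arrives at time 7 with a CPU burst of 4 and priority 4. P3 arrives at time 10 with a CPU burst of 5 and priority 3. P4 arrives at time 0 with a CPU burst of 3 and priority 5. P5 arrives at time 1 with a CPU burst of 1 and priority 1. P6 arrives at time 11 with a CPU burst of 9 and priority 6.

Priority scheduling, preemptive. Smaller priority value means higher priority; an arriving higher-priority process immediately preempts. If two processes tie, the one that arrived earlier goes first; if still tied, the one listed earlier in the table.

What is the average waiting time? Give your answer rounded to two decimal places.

7.57

Gantt: | P4 0-1 | P5 1-2 | P4 2-4 | P1 4-7 | P2 7-10 | P3 10-12 | P0 12-17 | P3 17-20 | P2 20-21 | P6 21-30 | P1 30-34 |
Completion: P0=17  P1=34  P2=21  P3=20  P4=4  P5=2  P6=30
Waiting times: P0=0, P1=27, P2=10, P3=5, P4=1, P5=0, P6=10
Average waiting = (0+27+10+5+1+0+10) / 7 = 53/7 = 7.57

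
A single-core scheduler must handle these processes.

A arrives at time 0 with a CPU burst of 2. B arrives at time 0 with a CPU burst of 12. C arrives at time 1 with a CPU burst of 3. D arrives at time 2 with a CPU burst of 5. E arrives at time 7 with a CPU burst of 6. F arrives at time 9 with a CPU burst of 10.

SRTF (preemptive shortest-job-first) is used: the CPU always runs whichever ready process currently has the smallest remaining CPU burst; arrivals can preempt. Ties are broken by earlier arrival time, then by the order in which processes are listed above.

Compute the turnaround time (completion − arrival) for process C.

4

Gantt: | A 0-2 | C 2-5 | D 5-10 | E 10-16 | F 16-26 | B 26-38 |
Completion: A=2  B=38  C=5  D=10  E=16  F=26
Turnaround (C−A): A=2  B=38  C=4  D=8  E=9  F=17
Turnaround(C) = completion − arrival = 5 − 1 = 4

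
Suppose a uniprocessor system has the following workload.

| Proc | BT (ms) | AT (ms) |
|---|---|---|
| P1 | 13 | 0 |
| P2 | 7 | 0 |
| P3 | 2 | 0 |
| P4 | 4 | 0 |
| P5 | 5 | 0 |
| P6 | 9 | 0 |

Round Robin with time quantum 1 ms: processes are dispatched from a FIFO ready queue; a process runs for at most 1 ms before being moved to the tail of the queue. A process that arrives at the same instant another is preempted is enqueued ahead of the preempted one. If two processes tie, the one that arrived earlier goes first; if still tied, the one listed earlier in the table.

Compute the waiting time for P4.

Schedule: | P1 0-1 | P2 1-2 | P3 2-3 | P4 3-4 | P5 4-5 | P6 5-6 | P1 6-7 | P2 7-8 | P3 8-9 | P4 9-10 | P5 10-11 | P6 11-12 | P1 12-13 | P2 13-14 | P4 14-15 | P5 15-16 | P6 16-17 | P1 17-18 | P2 18-19 | P4 19-20 | P5 20-21 | P6 21-22 | P1 22-23 | P2 23-24 | P5 24-25 | P6 25-26 | P1 26-27 | P2 27-28 | P6 28-29 | P1 29-30 | P2 30-31 | P6 31-32 | P1 32-33 | P6 33-34 | P1 34-35 | P6 35-36 | P1 36-40 |
Completion: P1=40  P2=31  P3=9  P4=20  P5=25  P6=36
Turnaround (C−A): P1=40  P2=31  P3=9  P4=20  P5=25  P6=36
Waiting(P4) = turnaround − burst = 20 − 4 = 16

16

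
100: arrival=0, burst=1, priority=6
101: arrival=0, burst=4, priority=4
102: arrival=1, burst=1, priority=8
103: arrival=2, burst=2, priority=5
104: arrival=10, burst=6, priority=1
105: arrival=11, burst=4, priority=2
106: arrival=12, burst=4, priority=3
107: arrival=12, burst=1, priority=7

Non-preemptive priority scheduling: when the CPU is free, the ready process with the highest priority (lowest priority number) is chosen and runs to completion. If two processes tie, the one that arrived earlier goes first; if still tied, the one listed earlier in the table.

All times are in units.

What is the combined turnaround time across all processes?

Timeline: | 101 0-4 | 103 4-6 | 100 6-7 | 102 7-8 | idle 8-10 | 104 10-16 | 105 16-20 | 106 20-24 | 107 24-25 |
Completion: 100=7  101=4  102=8  103=6  104=16  105=20  106=24  107=25
Turnaround (C−A): 100=7  101=4  102=7  103=4  104=6  105=9  106=12  107=13
Turnaround = completion − arrival: 100=7, 101=4, 102=7, 103=4, 104=6, 105=9, 106=12, 107=13
Total turnaround = 7 + 4 + 7 + 4 + 6 + 9 + 12 + 13 = 62

62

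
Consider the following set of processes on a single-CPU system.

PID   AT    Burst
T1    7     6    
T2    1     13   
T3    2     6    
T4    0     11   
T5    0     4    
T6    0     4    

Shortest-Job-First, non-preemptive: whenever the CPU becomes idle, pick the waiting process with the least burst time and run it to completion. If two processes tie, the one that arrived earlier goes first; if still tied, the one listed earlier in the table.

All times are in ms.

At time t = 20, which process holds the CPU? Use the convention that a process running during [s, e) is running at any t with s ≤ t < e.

Timeline: | T5 0-4 | T6 4-8 | T3 8-14 | T1 14-20 | T4 20-31 | T2 31-44 |
Completion: T1=20  T2=44  T3=14  T4=31  T5=4  T6=8

T4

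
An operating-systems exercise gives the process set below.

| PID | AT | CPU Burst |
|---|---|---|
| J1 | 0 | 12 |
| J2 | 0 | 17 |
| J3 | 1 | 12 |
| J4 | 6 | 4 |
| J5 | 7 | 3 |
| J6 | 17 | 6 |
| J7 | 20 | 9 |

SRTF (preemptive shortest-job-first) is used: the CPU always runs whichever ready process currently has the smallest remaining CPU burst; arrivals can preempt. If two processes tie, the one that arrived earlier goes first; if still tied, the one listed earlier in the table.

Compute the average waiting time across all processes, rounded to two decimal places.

Timeline: | J1 0-6 | J4 6-10 | J5 10-13 | J1 13-19 | J6 19-25 | J7 25-34 | J3 34-46 | J2 46-63 |
Completion: J1=19  J2=63  J3=46  J4=10  J5=13  J6=25  J7=34
Turnaround (C−A): J1=19  J2=63  J3=45  J4=4  J5=6  J6=8  J7=14
Waiting times: J1=7, J2=46, J3=33, J4=0, J5=3, J6=2, J7=5
Average waiting = (7+46+33+0+3+2+5) / 7 = 96/7 = 13.71

13.71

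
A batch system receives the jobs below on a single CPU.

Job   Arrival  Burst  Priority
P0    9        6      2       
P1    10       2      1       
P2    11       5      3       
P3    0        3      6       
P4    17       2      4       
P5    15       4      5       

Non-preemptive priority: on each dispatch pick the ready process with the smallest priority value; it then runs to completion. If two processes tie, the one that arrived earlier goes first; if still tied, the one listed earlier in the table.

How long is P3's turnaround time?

Gantt: | P3 0-3 | idle 3-9 | P0 9-15 | P1 15-17 | P2 17-22 | P4 22-24 | P5 24-28 |
Completion: P0=15  P1=17  P2=22  P3=3  P4=24  P5=28
Turnaround(P3) = completion − arrival = 3 − 0 = 3

3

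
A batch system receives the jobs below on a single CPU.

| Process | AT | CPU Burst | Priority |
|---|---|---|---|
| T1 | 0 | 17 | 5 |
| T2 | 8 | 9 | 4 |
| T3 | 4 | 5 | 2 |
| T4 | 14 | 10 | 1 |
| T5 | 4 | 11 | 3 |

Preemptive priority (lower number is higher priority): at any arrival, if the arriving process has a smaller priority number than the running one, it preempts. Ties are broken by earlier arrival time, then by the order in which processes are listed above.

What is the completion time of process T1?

52

Timeline: | T1 0-4 | T3 4-9 | T5 9-14 | T4 14-24 | T5 24-30 | T2 30-39 | T1 39-52 |
Completion: T1=52  T2=39  T3=9  T4=24  T5=30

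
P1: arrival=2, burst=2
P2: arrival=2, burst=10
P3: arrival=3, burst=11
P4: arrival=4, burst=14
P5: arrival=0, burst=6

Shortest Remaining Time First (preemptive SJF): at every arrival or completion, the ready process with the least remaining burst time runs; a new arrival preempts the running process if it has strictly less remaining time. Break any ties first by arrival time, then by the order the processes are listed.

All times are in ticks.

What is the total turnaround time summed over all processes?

Timeline: | P5 0-2 | P1 2-4 | P5 4-8 | P2 8-18 | P3 18-29 | P4 29-43 |
Completion: P1=4  P2=18  P3=29  P4=43  P5=8
Turnaround (C−A): P1=2  P2=16  P3=26  P4=39  P5=8
Turnaround = completion − arrival: P1=2, P2=16, P3=26, P4=39, P5=8
Total turnaround = 2 + 16 + 26 + 39 + 8 = 91

91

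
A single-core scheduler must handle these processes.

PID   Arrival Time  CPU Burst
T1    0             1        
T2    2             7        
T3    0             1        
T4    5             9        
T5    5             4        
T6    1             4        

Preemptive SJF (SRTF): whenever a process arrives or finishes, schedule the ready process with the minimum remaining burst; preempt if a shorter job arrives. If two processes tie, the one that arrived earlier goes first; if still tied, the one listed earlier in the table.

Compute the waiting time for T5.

Schedule: | T1 0-1 | T3 1-2 | T6 2-6 | T5 6-10 | T2 10-17 | T4 17-26 |
Completion: T1=1  T2=17  T3=2  T4=26  T5=10  T6=6
Turnaround (C−A): T1=1  T2=15  T3=2  T4=21  T5=5  T6=5
Waiting(T5) = turnaround − burst = 5 − 4 = 1

1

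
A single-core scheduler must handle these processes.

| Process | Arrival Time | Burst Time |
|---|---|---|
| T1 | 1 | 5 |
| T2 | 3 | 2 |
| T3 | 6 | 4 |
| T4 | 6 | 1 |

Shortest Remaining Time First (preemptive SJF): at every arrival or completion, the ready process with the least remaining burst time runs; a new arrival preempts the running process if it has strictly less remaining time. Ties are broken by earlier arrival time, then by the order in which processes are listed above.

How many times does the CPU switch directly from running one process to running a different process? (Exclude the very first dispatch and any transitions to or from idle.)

Timeline: | idle 0-1 | T1 1-3 | T2 3-5 | T1 5-6 | T4 6-7 | T1 7-9 | T3 9-13 |
Completion: T1=9  T2=5  T3=13  T4=7

5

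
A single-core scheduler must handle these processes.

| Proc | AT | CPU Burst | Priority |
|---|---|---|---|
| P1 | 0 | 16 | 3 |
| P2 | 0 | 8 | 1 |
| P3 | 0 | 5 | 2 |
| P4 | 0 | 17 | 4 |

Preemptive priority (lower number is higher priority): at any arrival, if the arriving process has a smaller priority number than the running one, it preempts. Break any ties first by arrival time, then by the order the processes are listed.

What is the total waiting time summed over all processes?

50

Schedule: | P2 0-8 | P3 8-13 | P1 13-29 | P4 29-46 |
Completion: P1=29  P2=8  P3=13  P4=46
Waiting = turnaround − burst: P1=13, P2=0, P3=8, P4=29
Total waiting = 13 + 0 + 8 + 29 = 50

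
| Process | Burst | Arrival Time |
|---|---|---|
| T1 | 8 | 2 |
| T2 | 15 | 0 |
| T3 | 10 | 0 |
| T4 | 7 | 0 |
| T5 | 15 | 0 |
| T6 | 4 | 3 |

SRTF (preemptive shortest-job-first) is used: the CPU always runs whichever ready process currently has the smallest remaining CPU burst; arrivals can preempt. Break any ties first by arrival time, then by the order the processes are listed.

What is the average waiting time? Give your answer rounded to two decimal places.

17.50

Gantt: | T4 0-7 | T6 7-11 | T1 11-19 | T3 19-29 | T2 29-44 | T5 44-59 |
Completion: T1=19  T2=44  T3=29  T4=7  T5=59  T6=11
Waiting times: T1=9, T2=29, T3=19, T4=0, T5=44, T6=4
Average waiting = (9+29+19+0+44+4) / 6 = 105/6 = 17.50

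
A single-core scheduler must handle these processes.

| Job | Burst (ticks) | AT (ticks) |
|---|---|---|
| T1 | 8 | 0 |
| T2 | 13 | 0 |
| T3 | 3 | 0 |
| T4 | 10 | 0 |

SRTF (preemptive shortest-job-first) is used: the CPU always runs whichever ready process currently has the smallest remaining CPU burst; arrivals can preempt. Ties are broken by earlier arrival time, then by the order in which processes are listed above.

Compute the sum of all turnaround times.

69

Gantt: | T3 0-3 | T1 3-11 | T4 11-21 | T2 21-34 |
Completion: T1=11  T2=34  T3=3  T4=21
Turnaround (C−A): T1=11  T2=34  T3=3  T4=21
Turnaround = completion − arrival: T1=11, T2=34, T3=3, T4=21
Total turnaround = 11 + 34 + 3 + 21 = 69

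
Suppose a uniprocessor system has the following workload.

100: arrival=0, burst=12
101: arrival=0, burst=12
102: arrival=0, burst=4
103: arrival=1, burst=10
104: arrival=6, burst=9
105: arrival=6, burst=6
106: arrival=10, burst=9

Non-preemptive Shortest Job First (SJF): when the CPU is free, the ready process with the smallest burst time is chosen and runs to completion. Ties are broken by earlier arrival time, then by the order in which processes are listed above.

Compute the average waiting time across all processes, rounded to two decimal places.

Timeline: | 102 0-4 | 103 4-14 | 105 14-20 | 104 20-29 | 106 29-38 | 100 38-50 | 101 50-62 |
Completion: 100=50  101=62  102=4  103=14  104=29  105=20  106=38
Turnaround (C−A): 100=50  101=62  102=4  103=13  104=23  105=14  106=28
Waiting times: 100=38, 101=50, 102=0, 103=3, 104=14, 105=8, 106=19
Average waiting = (38+50+0+3+14+8+19) / 7 = 132/7 = 18.86

18.86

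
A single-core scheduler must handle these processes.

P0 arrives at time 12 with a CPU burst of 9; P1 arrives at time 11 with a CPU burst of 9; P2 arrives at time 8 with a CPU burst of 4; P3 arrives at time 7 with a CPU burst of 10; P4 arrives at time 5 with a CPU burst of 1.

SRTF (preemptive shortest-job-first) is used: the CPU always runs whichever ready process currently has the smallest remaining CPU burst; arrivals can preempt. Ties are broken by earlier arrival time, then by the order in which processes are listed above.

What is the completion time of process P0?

39

Timeline: | idle 0-5 | P4 5-6 | idle 6-7 | P3 7-8 | P2 8-12 | P3 12-21 | P1 21-30 | P0 30-39 |
Completion: P0=39  P1=30  P2=12  P3=21  P4=6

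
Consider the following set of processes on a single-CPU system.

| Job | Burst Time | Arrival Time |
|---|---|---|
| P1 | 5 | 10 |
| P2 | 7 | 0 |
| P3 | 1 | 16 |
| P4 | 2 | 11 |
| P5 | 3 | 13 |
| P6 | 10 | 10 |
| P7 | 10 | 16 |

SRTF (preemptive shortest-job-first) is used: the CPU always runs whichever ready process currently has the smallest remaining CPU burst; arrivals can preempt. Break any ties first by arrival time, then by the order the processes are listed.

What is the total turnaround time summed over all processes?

70

Schedule: | P2 0-7 | idle 7-10 | P1 10-11 | P4 11-13 | P5 13-16 | P3 16-17 | P1 17-21 | P6 21-31 | P7 31-41 |
Completion: P1=21  P2=7  P3=17  P4=13  P5=16  P6=31  P7=41
Turnaround (C−A): P1=11  P2=7  P3=1  P4=2  P5=3  P6=21  P7=25
Turnaround = completion − arrival: P1=11, P2=7, P3=1, P4=2, P5=3, P6=21, P7=25
Total turnaround = 11 + 7 + 1 + 2 + 3 + 21 + 25 = 70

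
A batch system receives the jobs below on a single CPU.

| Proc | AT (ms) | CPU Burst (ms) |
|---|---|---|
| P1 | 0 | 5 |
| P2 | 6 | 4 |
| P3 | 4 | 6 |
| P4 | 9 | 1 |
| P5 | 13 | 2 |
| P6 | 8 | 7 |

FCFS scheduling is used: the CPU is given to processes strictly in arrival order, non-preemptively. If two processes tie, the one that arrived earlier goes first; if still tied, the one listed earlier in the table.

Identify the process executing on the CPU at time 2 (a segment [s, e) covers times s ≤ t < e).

P1

Timeline: | P1 0-5 | P3 5-11 | P2 11-15 | P6 15-22 | P4 22-23 | P5 23-25 |
Completion: P1=5  P2=15  P3=11  P4=23  P5=25  P6=22
Turnaround (C−A): P1=5  P2=9  P3=7  P4=14  P5=12  P6=14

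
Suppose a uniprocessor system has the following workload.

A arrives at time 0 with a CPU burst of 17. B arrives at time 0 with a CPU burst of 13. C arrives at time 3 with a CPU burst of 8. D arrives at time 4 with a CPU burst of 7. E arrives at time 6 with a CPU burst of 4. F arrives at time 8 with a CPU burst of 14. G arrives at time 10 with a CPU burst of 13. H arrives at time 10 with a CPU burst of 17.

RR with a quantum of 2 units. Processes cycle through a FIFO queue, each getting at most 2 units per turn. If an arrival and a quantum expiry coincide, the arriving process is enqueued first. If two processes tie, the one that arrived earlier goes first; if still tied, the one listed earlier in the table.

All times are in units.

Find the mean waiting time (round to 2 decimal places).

53.75

Schedule: | A 0-2 | B 2-4 | A 4-6 | C 6-8 | D 8-10 | B 10-12 | E 12-14 | A 14-16 | F 16-18 | C 18-20 | G 20-22 | H 22-24 | D 24-26 | B 26-28 | E 28-30 | A 30-32 | F 32-34 | C 34-36 | G 36-38 | H 38-40 | D 40-42 | B 42-44 | A 44-46 | F 46-48 | C 48-50 | G 50-52 | H 52-54 | D 54-55 | B 55-57 | A 57-59 | F 59-61 | G 61-63 | H 63-65 | B 65-67 | A 67-69 | F 69-71 | G 71-73 | H 73-75 | B 75-76 | A 76-78 | F 78-80 | G 80-82 | H 82-84 | A 84-85 | F 85-87 | G 87-88 | H 88-93 |
Completion: A=85  B=76  C=50  D=55  E=30  F=87  G=88  H=93
Waiting times: A=68, B=63, C=39, D=44, E=20, F=65, G=65, H=66
Average waiting = (68+63+39+44+20+65+65+66) / 8 = 430/8 = 53.75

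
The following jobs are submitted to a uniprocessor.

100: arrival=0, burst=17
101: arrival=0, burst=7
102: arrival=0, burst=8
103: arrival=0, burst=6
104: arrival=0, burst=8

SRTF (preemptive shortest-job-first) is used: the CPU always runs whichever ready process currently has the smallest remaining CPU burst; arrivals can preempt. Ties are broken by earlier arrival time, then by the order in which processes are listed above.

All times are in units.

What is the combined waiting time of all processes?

Gantt: | 103 0-6 | 101 6-13 | 102 13-21 | 104 21-29 | 100 29-46 |
Completion: 100=46  101=13  102=21  103=6  104=29
Turnaround (C−A): 100=46  101=13  102=21  103=6  104=29
Waiting = turnaround − burst: 100=29, 101=6, 102=13, 103=0, 104=21
Total waiting = 29 + 6 + 13 + 0 + 21 = 69

69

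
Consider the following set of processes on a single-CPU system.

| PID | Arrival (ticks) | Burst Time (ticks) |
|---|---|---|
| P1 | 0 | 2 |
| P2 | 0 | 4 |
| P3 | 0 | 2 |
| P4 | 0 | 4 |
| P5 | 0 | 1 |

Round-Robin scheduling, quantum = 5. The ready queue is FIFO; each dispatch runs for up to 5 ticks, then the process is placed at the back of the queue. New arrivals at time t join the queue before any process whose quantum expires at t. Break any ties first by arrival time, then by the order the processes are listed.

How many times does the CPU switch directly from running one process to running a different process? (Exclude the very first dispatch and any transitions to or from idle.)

Schedule: | P1 0-2 | P2 2-6 | P3 6-8 | P4 8-12 | P5 12-13 |
Completion: P1=2  P2=6  P3=8  P4=12  P5=13
Turnaround (C−A): P1=2  P2=6  P3=8  P4=12  P5=13

4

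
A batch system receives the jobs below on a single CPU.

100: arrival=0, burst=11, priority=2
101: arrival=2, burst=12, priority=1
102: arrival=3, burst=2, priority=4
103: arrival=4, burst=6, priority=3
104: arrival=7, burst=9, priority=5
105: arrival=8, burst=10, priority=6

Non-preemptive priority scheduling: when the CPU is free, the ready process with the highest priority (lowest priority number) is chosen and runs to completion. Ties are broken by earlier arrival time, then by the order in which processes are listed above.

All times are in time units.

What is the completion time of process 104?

40

Schedule: | 100 0-11 | 101 11-23 | 103 23-29 | 102 29-31 | 104 31-40 | 105 40-50 |
Completion: 100=11  101=23  102=31  103=29  104=40  105=50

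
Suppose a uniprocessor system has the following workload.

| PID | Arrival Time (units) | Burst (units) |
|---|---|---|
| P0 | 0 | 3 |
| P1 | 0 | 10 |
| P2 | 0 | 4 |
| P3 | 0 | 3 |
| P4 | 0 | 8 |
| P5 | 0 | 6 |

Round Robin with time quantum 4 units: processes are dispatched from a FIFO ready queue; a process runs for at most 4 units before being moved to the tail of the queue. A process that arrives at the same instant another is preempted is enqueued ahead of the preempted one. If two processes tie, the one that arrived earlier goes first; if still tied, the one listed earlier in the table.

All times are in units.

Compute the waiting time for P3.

Schedule: | P0 0-3 | P1 3-7 | P2 7-11 | P3 11-14 | P4 14-18 | P5 18-22 | P1 22-26 | P4 26-30 | P5 30-32 | P1 32-34 |
Completion: P0=3  P1=34  P2=11  P3=14  P4=30  P5=32
Waiting(P3) = turnaround − burst = 14 − 3 = 11

11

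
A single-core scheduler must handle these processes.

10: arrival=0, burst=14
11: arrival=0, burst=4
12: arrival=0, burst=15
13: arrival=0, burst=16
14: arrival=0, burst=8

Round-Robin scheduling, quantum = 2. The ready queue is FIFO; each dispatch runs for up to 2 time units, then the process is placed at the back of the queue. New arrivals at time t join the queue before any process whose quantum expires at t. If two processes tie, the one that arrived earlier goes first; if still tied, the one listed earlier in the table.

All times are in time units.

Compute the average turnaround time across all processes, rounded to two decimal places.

42.40

Gantt: | 10 0-2 | 11 2-4 | 12 4-6 | 13 6-8 | 14 8-10 | 10 10-12 | 11 12-14 | 12 14-16 | 13 16-18 | 14 18-20 | 10 20-22 | 12 22-24 | 13 24-26 | 14 26-28 | 10 28-30 | 12 30-32 | 13 32-34 | 14 34-36 | 10 36-38 | 12 38-40 | 13 40-42 | 10 42-44 | 12 44-46 | 13 46-48 | 10 48-50 | 12 50-52 | 13 52-54 | 12 54-55 | 13 55-57 |
Completion: 10=50  11=14  12=55  13=57  14=36
Turnaround times: 10=50, 11=14, 12=55, 13=57, 14=36
Average turnaround = (50+14+55+57+36) / 5 = 212/5 = 42.40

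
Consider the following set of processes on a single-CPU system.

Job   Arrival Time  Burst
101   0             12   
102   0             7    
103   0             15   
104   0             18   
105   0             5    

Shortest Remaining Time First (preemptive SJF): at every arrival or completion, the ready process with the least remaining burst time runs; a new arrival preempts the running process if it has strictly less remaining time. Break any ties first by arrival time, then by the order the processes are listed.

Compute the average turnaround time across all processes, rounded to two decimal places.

27.40

Schedule: | 105 0-5 | 102 5-12 | 101 12-24 | 103 24-39 | 104 39-57 |
Completion: 101=24  102=12  103=39  104=57  105=5
Turnaround (C−A): 101=24  102=12  103=39  104=57  105=5
Turnaround times: 101=24, 102=12, 103=39, 104=57, 105=5
Average turnaround = (24+12+39+57+5) / 5 = 137/5 = 27.40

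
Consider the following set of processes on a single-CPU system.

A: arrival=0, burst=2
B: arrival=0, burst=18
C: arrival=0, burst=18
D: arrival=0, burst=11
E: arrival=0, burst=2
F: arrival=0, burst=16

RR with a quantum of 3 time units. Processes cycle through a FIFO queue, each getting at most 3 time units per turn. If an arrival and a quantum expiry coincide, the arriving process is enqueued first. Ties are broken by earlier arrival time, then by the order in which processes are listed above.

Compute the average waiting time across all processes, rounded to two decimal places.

32.00

Gantt: | A 0-2 | B 2-5 | C 5-8 | D 8-11 | E 11-13 | F 13-16 | B 16-19 | C 19-22 | D 22-25 | F 25-28 | B 28-31 | C 31-34 | D 34-37 | F 37-40 | B 40-43 | C 43-46 | D 46-48 | F 48-51 | B 51-54 | C 54-57 | F 57-60 | B 60-63 | C 63-66 | F 66-67 |
Completion: A=2  B=63  C=66  D=48  E=13  F=67
Waiting times: A=0, B=45, C=48, D=37, E=11, F=51
Average waiting = (0+45+48+37+11+51) / 6 = 192/6 = 32.00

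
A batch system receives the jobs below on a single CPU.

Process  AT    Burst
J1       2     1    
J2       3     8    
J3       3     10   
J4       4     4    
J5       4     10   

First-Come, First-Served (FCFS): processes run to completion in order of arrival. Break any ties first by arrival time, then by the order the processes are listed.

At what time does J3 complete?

Timeline: | idle 0-2 | J1 2-3 | J2 3-11 | J3 11-21 | J4 21-25 | J5 25-35 |
Completion: J1=3  J2=11  J3=21  J4=25  J5=35

21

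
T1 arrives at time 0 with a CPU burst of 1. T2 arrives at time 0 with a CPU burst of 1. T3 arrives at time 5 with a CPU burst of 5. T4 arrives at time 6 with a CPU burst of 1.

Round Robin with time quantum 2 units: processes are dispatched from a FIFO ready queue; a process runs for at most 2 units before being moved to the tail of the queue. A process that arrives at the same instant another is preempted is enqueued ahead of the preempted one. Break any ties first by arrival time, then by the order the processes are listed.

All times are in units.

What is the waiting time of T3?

1

Timeline: | T1 0-1 | T2 1-2 | idle 2-5 | T3 5-7 | T4 7-8 | T3 8-11 |
Completion: T1=1  T2=2  T3=11  T4=8
Turnaround (C−A): T1=1  T2=2  T3=6  T4=2
Waiting(T3) = turnaround − burst = 6 − 5 = 1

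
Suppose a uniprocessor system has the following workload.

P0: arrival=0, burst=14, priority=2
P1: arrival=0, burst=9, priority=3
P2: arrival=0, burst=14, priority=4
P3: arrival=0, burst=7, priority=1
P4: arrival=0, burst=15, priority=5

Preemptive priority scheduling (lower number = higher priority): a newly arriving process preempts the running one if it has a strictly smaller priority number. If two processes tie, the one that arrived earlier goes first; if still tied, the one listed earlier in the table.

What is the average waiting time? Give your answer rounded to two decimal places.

20.40

Timeline: | P3 0-7 | P0 7-21 | P1 21-30 | P2 30-44 | P4 44-59 |
Completion: P0=21  P1=30  P2=44  P3=7  P4=59
Waiting times: P0=7, P1=21, P2=30, P3=0, P4=44
Average waiting = (7+21+30+0+44) / 5 = 102/5 = 20.40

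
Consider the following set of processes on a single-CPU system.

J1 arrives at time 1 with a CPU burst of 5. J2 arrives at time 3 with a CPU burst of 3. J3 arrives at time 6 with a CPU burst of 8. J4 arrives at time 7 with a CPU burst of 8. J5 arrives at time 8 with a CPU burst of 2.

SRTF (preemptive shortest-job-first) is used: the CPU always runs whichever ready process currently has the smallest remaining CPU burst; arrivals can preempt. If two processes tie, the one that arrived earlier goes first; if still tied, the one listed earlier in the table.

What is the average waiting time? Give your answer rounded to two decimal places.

Gantt: | idle 0-1 | J1 1-6 | J2 6-9 | J5 9-11 | J3 11-19 | J4 19-27 |
Completion: J1=6  J2=9  J3=19  J4=27  J5=11
Turnaround (C−A): J1=5  J2=6  J3=13  J4=20  J5=3
Waiting times: J1=0, J2=3, J3=5, J4=12, J5=1
Average waiting = (0+3+5+12+1) / 5 = 21/5 = 4.20

4.20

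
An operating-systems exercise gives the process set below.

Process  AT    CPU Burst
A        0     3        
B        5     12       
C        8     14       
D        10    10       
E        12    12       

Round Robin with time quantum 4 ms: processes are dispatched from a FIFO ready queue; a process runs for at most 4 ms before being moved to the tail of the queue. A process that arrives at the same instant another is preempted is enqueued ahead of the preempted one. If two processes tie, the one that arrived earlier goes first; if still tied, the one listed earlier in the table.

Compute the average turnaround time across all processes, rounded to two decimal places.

Gantt: | A 0-3 | idle 3-5 | B 5-9 | C 9-13 | B 13-17 | D 17-21 | E 21-25 | C 25-29 | B 29-33 | D 33-37 | E 37-41 | C 41-45 | D 45-47 | E 47-51 | C 51-53 |
Completion: A=3  B=33  C=53  D=47  E=51
Turnaround (C−A): A=3  B=28  C=45  D=37  E=39
Turnaround times: A=3, B=28, C=45, D=37, E=39
Average turnaround = (3+28+45+37+39) / 5 = 152/5 = 30.40

30.40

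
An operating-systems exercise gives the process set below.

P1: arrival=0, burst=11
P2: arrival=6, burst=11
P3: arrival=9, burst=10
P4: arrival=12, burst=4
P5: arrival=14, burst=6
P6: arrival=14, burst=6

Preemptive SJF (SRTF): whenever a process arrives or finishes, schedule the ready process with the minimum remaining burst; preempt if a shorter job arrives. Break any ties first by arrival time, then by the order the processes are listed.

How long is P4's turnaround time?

Schedule: | P1 0-11 | P3 11-12 | P4 12-16 | P5 16-22 | P6 22-28 | P3 28-37 | P2 37-48 |
Completion: P1=11  P2=48  P3=37  P4=16  P5=22  P6=28
Turnaround (C−A): P1=11  P2=42  P3=28  P4=4  P5=8  P6=14
Turnaround(P4) = completion − arrival = 16 − 12 = 4

4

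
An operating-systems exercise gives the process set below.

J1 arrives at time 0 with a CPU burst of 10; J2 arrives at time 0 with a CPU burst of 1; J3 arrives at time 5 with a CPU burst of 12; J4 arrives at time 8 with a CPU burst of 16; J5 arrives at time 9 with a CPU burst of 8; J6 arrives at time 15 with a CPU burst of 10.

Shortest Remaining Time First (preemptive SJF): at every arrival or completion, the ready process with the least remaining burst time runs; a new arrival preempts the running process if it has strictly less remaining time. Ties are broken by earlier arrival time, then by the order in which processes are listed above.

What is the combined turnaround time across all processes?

Schedule: | J2 0-1 | J1 1-11 | J5 11-19 | J6 19-29 | J3 29-41 | J4 41-57 |
Completion: J1=11  J2=1  J3=41  J4=57  J5=19  J6=29
Turnaround = completion − arrival: J1=11, J2=1, J3=36, J4=49, J5=10, J6=14
Total turnaround = 11 + 1 + 36 + 49 + 10 + 14 = 121

121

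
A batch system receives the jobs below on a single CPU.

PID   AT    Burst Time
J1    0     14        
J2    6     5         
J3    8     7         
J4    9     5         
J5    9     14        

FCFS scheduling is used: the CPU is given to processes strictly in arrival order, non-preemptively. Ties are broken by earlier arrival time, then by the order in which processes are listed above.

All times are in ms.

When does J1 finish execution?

14

Schedule: | J1 0-14 | J2 14-19 | J3 19-26 | J4 26-31 | J5 31-45 |
Completion: J1=14  J2=19  J3=26  J4=31  J5=45
Turnaround (C−A): J1=14  J2=13  J3=18  J4=22  J5=36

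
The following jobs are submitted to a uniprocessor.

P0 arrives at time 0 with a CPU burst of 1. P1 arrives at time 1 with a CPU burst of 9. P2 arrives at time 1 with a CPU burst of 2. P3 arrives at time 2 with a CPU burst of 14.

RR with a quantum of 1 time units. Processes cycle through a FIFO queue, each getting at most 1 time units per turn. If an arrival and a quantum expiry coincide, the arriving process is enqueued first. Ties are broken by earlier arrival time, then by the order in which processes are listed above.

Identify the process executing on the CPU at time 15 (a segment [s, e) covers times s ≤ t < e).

P1

Gantt: | P0 0-1 | P1 1-2 | P2 2-3 | P3 3-4 | P1 4-5 | P2 5-6 | P3 6-7 | P1 7-8 | P3 8-9 | P1 9-10 | P3 10-11 | P1 11-12 | P3 12-13 | P1 13-14 | P3 14-15 | P1 15-16 | P3 16-17 | P1 17-18 | P3 18-19 | P1 19-20 | P3 20-26 |
Completion: P0=1  P1=20  P2=6  P3=26
Turnaround (C−A): P0=1  P1=19  P2=5  P3=24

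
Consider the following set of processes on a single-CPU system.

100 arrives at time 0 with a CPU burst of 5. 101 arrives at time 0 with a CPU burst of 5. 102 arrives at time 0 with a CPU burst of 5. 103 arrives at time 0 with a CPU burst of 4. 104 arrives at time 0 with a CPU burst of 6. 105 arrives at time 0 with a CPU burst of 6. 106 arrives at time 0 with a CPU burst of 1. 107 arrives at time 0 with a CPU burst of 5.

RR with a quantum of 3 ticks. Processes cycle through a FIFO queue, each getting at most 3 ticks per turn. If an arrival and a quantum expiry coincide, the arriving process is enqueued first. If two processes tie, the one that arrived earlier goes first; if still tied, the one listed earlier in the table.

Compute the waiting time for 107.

Timeline: | 100 0-3 | 101 3-6 | 102 6-9 | 103 9-12 | 104 12-15 | 105 15-18 | 106 18-19 | 107 19-22 | 100 22-24 | 101 24-26 | 102 26-28 | 103 28-29 | 104 29-32 | 105 32-35 | 107 35-37 |
Completion: 100=24  101=26  102=28  103=29  104=32  105=35  106=19  107=37
Turnaround (C−A): 100=24  101=26  102=28  103=29  104=32  105=35  106=19  107=37
Waiting(107) = turnaround − burst = 37 − 5 = 32

32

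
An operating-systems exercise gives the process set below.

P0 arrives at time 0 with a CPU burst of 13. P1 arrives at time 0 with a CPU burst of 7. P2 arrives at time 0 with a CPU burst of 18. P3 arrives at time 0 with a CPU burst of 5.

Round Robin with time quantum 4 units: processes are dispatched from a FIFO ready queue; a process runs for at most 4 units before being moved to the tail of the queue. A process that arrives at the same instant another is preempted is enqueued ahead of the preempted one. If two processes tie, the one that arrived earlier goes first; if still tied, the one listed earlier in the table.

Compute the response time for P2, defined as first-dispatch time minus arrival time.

Timeline: | P0 0-4 | P1 4-8 | P2 8-12 | P3 12-16 | P0 16-20 | P1 20-23 | P2 23-27 | P3 27-28 | P0 28-32 | P2 32-36 | P0 36-37 | P2 37-43 |
Completion: P0=37  P1=23  P2=43  P3=28
Response(P2) = first start − arrival = 8 − 0 = 8

8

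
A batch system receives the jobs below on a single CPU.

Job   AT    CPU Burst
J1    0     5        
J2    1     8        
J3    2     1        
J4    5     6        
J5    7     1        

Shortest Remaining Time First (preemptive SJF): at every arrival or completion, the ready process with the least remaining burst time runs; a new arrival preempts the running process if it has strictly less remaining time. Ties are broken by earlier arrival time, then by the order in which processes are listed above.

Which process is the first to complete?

J3

Gantt: | J1 0-2 | J3 2-3 | J1 3-6 | J4 6-7 | J5 7-8 | J4 8-13 | J2 13-21 |
Completion: J1=6  J2=21  J3=3  J4=13  J5=8
Finish order: J3 → J1 → J5 → J4 → J2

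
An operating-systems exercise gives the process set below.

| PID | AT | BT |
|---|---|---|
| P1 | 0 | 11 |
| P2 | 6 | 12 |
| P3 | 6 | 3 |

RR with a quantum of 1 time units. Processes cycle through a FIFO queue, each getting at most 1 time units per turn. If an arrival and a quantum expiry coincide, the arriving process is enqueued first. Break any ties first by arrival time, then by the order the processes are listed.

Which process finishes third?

Schedule: | P1 0-6 | P2 6-7 | P3 7-8 | P1 8-9 | P2 9-10 | P3 10-11 | P1 11-12 | P2 12-13 | P3 13-14 | P1 14-15 | P2 15-16 | P1 16-17 | P2 17-18 | P1 18-19 | P2 19-26 |
Completion: P1=19  P2=26  P3=14
Turnaround (C−A): P1=19  P2=20  P3=8
Finish order: P3 → P1 → P2

P2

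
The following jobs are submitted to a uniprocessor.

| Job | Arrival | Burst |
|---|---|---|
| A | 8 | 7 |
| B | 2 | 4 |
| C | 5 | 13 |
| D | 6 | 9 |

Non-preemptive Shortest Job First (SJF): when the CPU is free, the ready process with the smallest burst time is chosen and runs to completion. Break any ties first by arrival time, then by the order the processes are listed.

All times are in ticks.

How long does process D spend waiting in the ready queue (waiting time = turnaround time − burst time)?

Schedule: | idle 0-2 | B 2-6 | D 6-15 | A 15-22 | C 22-35 |
Completion: A=22  B=6  C=35  D=15
Waiting(D) = turnaround − burst = 9 − 9 = 0

0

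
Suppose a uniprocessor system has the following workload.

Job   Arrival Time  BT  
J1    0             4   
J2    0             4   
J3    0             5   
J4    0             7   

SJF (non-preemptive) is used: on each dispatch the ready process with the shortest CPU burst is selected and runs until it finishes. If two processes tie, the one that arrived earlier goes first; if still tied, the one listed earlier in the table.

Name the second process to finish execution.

J2

Schedule: | J1 0-4 | J2 4-8 | J3 8-13 | J4 13-20 |
Completion: J1=4  J2=8  J3=13  J4=20
Finish order: J1 → J2 → J3 → J4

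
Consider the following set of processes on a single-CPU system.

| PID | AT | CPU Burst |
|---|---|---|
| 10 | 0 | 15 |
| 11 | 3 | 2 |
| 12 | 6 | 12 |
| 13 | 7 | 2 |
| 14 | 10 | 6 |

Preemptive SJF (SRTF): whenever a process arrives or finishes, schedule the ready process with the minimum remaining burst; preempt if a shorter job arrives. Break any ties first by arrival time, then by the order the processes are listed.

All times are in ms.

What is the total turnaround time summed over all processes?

66

Gantt: | 10 0-3 | 11 3-5 | 10 5-7 | 13 7-9 | 10 9-10 | 14 10-16 | 10 16-25 | 12 25-37 |
Completion: 10=25  11=5  12=37  13=9  14=16
Turnaround = completion − arrival: 10=25, 11=2, 12=31, 13=2, 14=6
Total turnaround = 25 + 2 + 31 + 2 + 6 = 66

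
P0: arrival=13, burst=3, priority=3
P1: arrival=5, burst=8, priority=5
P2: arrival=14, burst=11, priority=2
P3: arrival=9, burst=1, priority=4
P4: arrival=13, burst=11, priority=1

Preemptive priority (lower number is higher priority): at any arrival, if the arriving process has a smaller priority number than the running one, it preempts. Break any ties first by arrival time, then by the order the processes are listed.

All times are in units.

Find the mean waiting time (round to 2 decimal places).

Gantt: | idle 0-5 | P1 5-9 | P3 9-10 | P1 10-13 | P4 13-24 | P2 24-35 | P0 35-38 | P1 38-39 |
Completion: P0=38  P1=39  P2=35  P3=10  P4=24
Waiting times: P0=22, P1=26, P2=10, P3=0, P4=0
Average waiting = (22+26+10+0+0) / 5 = 58/5 = 11.60

11.60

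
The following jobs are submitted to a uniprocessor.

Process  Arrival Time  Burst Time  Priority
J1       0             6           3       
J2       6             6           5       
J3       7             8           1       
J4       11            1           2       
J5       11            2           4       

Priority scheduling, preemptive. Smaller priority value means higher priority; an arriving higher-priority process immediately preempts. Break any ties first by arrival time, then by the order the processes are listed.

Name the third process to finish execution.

J4

Gantt: | J1 0-6 | J2 6-7 | J3 7-15 | J4 15-16 | J5 16-18 | J2 18-23 |
Completion: J1=6  J2=23  J3=15  J4=16  J5=18
Turnaround (C−A): J1=6  J2=17  J3=8  J4=5  J5=7
Finish order: J1 → J3 → J4 → J5 → J2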